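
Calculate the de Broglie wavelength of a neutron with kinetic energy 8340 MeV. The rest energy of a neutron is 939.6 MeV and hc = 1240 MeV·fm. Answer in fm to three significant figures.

λ = 0.134 fm

Total energy E = KE + m₀c² = 8340 + 939.6 = 9279.6 MeV.
(pc)² = E² − (m₀c²)² = (9279.6)² − (939.6)² = 8.523 × 10⁷ MeV², so pc = 9232 MeV.
λ = hc/(pc) = 1240 MeV·fm / 9232 MeV = 0.134 fm.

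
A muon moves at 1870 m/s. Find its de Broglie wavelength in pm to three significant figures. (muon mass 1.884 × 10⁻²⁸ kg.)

λ = 1880 pm

p = mv = 1.884 × 10⁻²⁸ × 1870 = 3.523 × 10⁻²⁵ kg·m/s.
λ = h/p = 6.626 × 10⁻³⁴ / 3.523 × 10⁻²⁵ = 1.88 × 10⁻⁹ m = 1880 pm.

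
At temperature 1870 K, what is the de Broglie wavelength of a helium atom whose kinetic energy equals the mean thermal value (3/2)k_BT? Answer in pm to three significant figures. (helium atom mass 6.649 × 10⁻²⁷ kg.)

KE = (3/2)k_BT = 1.5 × 1.381 × 10⁻²³ × 1870 = 3.874 × 10⁻²⁰ J.
p = √(2mKE) = √(2 × 6.649 × 10⁻²⁷ × 3.874 × 10⁻²⁰) = 2.270 × 10⁻²³ kg·m/s.
λ = h/p = 2.92 × 10⁻¹¹ m = 29.2 pm.

λ = 29.2 pm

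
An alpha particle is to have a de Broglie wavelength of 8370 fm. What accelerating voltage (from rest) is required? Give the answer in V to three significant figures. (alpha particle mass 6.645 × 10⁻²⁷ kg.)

p = h/λ = 6.626 × 10⁻³⁴ / 8.370 × 10⁻¹² = 7.916 × 10⁻²³ kg·m/s.
KE = p²/(2m) = 4.715 × 10⁻¹⁹ J.
V = KE/2e = 4.715 × 10⁻¹⁹ / (2 × 1.602 × 10⁻¹⁹) = 1.47 V.

V = 1.47 V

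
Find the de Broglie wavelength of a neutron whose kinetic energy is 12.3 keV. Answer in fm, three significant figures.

λ = 258 fm

KE = 12.3 keV = 1.970 × 10⁻¹⁵ J.
p = √(2mKE) = √(2 × 1.675 × 10⁻²⁷ × 1.970 × 10⁻¹⁵) = 2.569 × 10⁻²¹ kg·m/s.
λ = h/p = 6.626 × 10⁻³⁴ / 2.569 × 10⁻²¹ = 2.58 × 10⁻¹³ m = 258 fm.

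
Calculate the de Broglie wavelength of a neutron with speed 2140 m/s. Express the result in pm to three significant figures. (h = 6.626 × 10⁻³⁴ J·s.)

p = mv = 1.675 × 10⁻²⁷ × 2140 = 3.584 × 10⁻²⁴ kg·m/s.
λ = h/p = 6.626 × 10⁻³⁴ / 3.584 × 10⁻²⁴ = 1.85 × 10⁻¹⁰ m = 185 pm.

λ = 185 pm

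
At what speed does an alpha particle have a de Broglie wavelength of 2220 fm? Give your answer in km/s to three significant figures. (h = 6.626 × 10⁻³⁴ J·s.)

v = 44.9 km/s

p = h/λ = 6.626 × 10⁻³⁴ / 2.220 × 10⁻¹² = 2.985 × 10⁻²² kg·m/s.
v = p/m = 2.985 × 10⁻²² / 6.645 × 10⁻²⁷ = 4.49 × 10⁴ m/s = 44.9 km/s.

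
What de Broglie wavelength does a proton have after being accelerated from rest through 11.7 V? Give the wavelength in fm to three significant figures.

λ = 8370 fm

KE = eV = 1.602 × 10⁻¹⁹ × 11.70 = 1.874 × 10⁻¹⁸ J.
p = √(2mKE) = √(2 × 1.673 × 10⁻²⁷ × 1.874 × 10⁻¹⁸) = 7.919 × 10⁻²³ kg·m/s.
λ = h/p = 6.626 × 10⁻³⁴ / 7.919 × 10⁻²³ = 8.37 × 10⁻¹² m = 8370 fm.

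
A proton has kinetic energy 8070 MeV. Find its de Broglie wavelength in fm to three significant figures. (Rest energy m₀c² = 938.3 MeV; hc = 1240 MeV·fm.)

λ = 0.138 fm

Total energy E = KE + m₀c² = 8070 + 938.3 = 9008.3 MeV.
(pc)² = E² − (m₀c²)² = (9008.3)² − (938.3)² = 8.027 × 10⁷ MeV², so pc = 8959 MeV.
λ = hc/(pc) = 1240 MeV·fm / 8959 MeV = 0.138 fm.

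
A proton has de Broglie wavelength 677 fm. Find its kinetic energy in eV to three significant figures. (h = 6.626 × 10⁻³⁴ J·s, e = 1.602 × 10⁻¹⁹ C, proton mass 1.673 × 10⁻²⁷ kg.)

KE = 1790 eV

p = h/λ = 6.626 × 10⁻³⁴ / 6.770 × 10⁻¹³ = 9.787 × 10⁻²² kg·m/s.
KE = p²/(2m) = (9.787 × 10⁻²²)² / (2 × 1.673 × 10⁻²⁷) = 2.863 × 10⁻¹⁶ J = 1790 eV.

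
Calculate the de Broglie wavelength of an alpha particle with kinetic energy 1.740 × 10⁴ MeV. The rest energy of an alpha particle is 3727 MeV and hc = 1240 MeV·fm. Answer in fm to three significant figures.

Total energy E = KE + m₀c² = 1.740 × 10⁴ + 3727 = 21127 MeV.
(pc)² = E² − (m₀c²)² = (21127)² − (3727)² = 4.325 × 10⁸ MeV², so pc = 2.080 × 10⁴ MeV.
λ = hc/(pc) = 1240 MeV·fm / 2.080 × 10⁴ MeV = 0.0596 fm.

λ = 0.0596 fm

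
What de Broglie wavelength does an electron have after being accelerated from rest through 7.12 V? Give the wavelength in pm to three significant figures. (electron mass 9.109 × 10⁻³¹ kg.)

KE = eV = 1.602 × 10⁻¹⁹ × 7.120 = 1.141 × 10⁻¹⁸ J.
p = √(2mKE) = √(2 × 9.109 × 10⁻³¹ × 1.141 × 10⁻¹⁸) = 1.442 × 10⁻²⁴ kg·m/s.
λ = h/p = 6.626 × 10⁻³⁴ / 1.442 × 10⁻²⁴ = 4.60 × 10⁻¹⁰ m = 460 pm.

λ = 460 pm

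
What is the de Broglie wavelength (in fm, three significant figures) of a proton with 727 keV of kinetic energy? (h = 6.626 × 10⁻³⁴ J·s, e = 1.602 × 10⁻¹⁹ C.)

KE = 727 keV = 1.165 × 10⁻¹³ J.
p = √(2mKE) = √(2 × 1.673 × 10⁻²⁷ × 1.165 × 10⁻¹³) = 1.974 × 10⁻²⁰ kg·m/s.
λ = h/p = 6.626 × 10⁻³⁴ / 1.974 × 10⁻²⁰ = 3.36 × 10⁻¹⁴ m = 33.6 fm.

λ = 33.6 fm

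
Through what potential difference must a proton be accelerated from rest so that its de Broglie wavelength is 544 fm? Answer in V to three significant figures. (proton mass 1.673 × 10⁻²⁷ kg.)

V = 2770 V

p = h/λ = 6.626 × 10⁻³⁴ / 5.440 × 10⁻¹³ = 1.218 × 10⁻²¹ kg·m/s.
KE = p²/(2m) = 4.434 × 10⁻¹⁶ J.
V = KE/e = 4.434 × 10⁻¹⁶ / (1.602 × 10⁻¹⁹) = 2770 V.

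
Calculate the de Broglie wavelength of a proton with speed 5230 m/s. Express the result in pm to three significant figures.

λ = 75.7 pm

p = mv = 1.673 × 10⁻²⁷ × 5230 = 8.750 × 10⁻²⁴ kg·m/s.
λ = h/p = 6.626 × 10⁻³⁴ / 8.750 × 10⁻²⁴ = 7.57 × 10⁻¹¹ m = 75.7 pm.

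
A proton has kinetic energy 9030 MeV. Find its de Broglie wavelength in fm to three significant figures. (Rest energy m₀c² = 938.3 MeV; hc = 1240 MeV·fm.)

Total energy E = KE + m₀c² = 9030 + 938.3 = 9968.3 MeV.
(pc)² = E² − (m₀c²)² = (9968.3)² − (938.3)² = 9.849 × 10⁷ MeV², so pc = 9924 MeV.
λ = hc/(pc) = 1240 MeV·fm / 9924 MeV = 0.125 fm.

λ = 0.125 fm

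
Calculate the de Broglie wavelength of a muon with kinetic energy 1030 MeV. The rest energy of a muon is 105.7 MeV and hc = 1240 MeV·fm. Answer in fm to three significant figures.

λ = 1.10 fm

Total energy E = KE + m₀c² = 1030 + 105.7 = 1135.7 MeV.
(pc)² = E² − (m₀c²)² = (1135.7)² − (105.7)² = 1.279 × 10⁶ MeV², so pc = 1131 MeV.
λ = hc/(pc) = 1240 MeV·fm / 1131 MeV = 1.10 fm.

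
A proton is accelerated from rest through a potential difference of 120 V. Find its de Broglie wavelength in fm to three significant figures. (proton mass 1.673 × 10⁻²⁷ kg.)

KE = eV = 1.602 × 10⁻¹⁹ × 120.0 = 1.922 × 10⁻¹⁷ J.
p = √(2mKE) = √(2 × 1.673 × 10⁻²⁷ × 1.922 × 10⁻¹⁷) = 2.536 × 10⁻²² kg·m/s.
λ = h/p = 6.626 × 10⁻³⁴ / 2.536 × 10⁻²² = 2.61 × 10⁻¹² m = 2610 fm.

λ = 2610 fm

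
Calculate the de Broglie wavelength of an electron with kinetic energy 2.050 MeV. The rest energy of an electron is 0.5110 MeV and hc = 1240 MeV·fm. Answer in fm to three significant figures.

Total energy E = KE + m₀c² = 2.050 + 0.5110 = 2.5610 MeV.
(pc)² = E² − (m₀c²)² = (2.5610)² − (0.5110)² = 6.298 MeV², so pc = 2.510 MeV.
λ = hc/(pc) = 1240 MeV·fm / 2.510 MeV = 494 fm.

λ = 494 fm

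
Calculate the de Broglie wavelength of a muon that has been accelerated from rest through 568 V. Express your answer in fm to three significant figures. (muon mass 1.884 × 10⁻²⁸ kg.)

λ = 3580 fm

KE = eV = 1.602 × 10⁻¹⁹ × 568.0 = 9.099 × 10⁻¹⁷ J.
p = √(2mKE) = √(2 × 1.884 × 10⁻²⁸ × 9.099 × 10⁻¹⁷) = 1.852 × 10⁻²² kg·m/s.
λ = h/p = 6.626 × 10⁻³⁴ / 1.852 × 10⁻²² = 3.58 × 10⁻¹² m = 3580 fm.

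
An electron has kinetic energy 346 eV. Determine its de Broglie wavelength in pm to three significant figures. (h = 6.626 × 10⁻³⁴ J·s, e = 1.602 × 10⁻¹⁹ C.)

λ = 65.9 pm

KE = 346 eV = 5.543 × 10⁻¹⁷ J.
p = √(2mKE) = √(2 × 9.109 × 10⁻³¹ × 5.543 × 10⁻¹⁷) = 1.005 × 10⁻²³ kg·m/s.
λ = h/p = 6.626 × 10⁻³⁴ / 1.005 × 10⁻²³ = 6.59 × 10⁻¹¹ m = 65.9 pm.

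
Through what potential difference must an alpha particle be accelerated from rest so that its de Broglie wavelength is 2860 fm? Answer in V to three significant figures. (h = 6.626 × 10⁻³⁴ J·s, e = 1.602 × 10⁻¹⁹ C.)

p = h/λ = 6.626 × 10⁻³⁴ / 2.860 × 10⁻¹² = 2.317 × 10⁻²² kg·m/s.
KE = p²/(2m) = 4.039 × 10⁻¹⁸ J.
V = KE/2e = 4.039 × 10⁻¹⁸ / (2 × 1.602 × 10⁻¹⁹) = 12.6 V.

V = 12.6 V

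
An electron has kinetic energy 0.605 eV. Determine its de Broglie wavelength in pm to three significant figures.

λ = 1580 pm

KE = 0.605 eV = 9.692 × 10⁻²⁰ J.
p = √(2mKE) = √(2 × 9.109 × 10⁻³¹ × 9.692 × 10⁻²⁰) = 4.202 × 10⁻²⁵ kg·m/s.
λ = h/p = 6.626 × 10⁻³⁴ / 4.202 × 10⁻²⁵ = 1.58 × 10⁻⁹ m = 1580 pm.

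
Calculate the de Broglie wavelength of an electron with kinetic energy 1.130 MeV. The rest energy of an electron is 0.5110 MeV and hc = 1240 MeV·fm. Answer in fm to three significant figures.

Total energy E = KE + m₀c² = 1.130 + 0.5110 = 1.6410 MeV.
(pc)² = E² − (m₀c²)² = (1.6410)² − (0.5110)² = 2.432 MeV², so pc = 1.559 MeV.
λ = hc/(pc) = 1240 MeV·fm / 1.559 MeV = 795 fm.

λ = 795 fm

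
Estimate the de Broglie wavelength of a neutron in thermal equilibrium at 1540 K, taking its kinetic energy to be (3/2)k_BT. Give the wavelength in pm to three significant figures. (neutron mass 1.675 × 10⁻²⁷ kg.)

KE = (3/2)k_BT = 1.5 × 1.381 × 10⁻²³ × 1540 = 3.190 × 10⁻²⁰ J.
p = √(2mKE) = √(2 × 1.675 × 10⁻²⁷ × 3.190 × 10⁻²⁰) = 1.034 × 10⁻²³ kg·m/s.
λ = h/p = 6.41 × 10⁻¹¹ m = 64.1 pm.

λ = 64.1 pm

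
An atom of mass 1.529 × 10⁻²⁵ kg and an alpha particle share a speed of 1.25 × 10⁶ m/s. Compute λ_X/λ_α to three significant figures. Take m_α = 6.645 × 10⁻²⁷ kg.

λ_X/λ_α = 0.0435

At fixed v, p = mv so λ = h/(mv) ∝ 1/m.
λ_X/λ_α = m_α/m_X = 6.645 × 10⁻²⁷/1.529 × 10⁻²⁵ = 0.0435.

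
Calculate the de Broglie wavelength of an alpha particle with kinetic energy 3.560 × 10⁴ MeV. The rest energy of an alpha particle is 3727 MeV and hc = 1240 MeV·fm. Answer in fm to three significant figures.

λ = 0.0317 fm

Total energy E = KE + m₀c² = 3.560 × 10⁴ + 3727 = 39327 MeV.
(pc)² = E² − (m₀c²)² = (39327)² − (3727)² = 1.533 × 10⁹ MeV², so pc = 3.915 × 10⁴ MeV.
λ = hc/(pc) = 1240 MeV·fm / 3.915 × 10⁴ MeV = 0.0317 fm.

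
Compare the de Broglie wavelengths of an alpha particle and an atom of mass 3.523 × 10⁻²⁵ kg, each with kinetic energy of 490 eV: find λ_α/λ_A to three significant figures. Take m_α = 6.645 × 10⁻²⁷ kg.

At fixed KE, p = √(2mKE) so λ = h/p ∝ 1/√m.
λ_α/λ_A = √(m_A/m_α) = √(3.523 × 10⁻²⁵/6.645 × 10⁻²⁷) = √(53.02) = 7.28.

λ_α/λ_A = 7.28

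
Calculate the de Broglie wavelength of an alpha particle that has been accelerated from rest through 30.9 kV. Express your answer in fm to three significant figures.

λ = 57.8 fm

KE = 2eV = 2 × 1.602 × 10⁻¹⁹ × 3.090 × 10⁴ = 9.900 × 10⁻¹⁵ J.
p = √(2mKE) = √(2 × 6.645 × 10⁻²⁷ × 9.900 × 10⁻¹⁵) = 1.147 × 10⁻²⁰ kg·m/s.
λ = h/p = 6.626 × 10⁻³⁴ / 1.147 × 10⁻²⁰ = 5.78 × 10⁻¹⁴ m = 57.8 fm.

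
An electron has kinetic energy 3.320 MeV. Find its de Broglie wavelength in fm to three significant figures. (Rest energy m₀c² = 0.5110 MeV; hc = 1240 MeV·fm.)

Total energy E = KE + m₀c² = 3.320 + 0.5110 = 3.8310 MeV.
(pc)² = E² − (m₀c²)² = (3.8310)² − (0.5110)² = 14.42 MeV², so pc = 3.797 MeV.
λ = hc/(pc) = 1240 MeV·fm / 3.797 MeV = 327 fm.

λ = 327 fm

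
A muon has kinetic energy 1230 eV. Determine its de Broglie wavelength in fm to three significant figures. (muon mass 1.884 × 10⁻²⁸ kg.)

KE = 1230 eV = 1.970 × 10⁻¹⁶ J.
p = √(2mKE) = √(2 × 1.884 × 10⁻²⁸ × 1.970 × 10⁻¹⁶) = 2.725 × 10⁻²² kg·m/s.
λ = h/p = 6.626 × 10⁻³⁴ / 2.725 × 10⁻²² = 2.43 × 10⁻¹² m = 2430 fm.

λ = 2430 fm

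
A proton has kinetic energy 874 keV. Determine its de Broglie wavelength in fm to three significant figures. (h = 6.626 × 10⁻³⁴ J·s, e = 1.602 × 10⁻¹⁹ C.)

KE = 874 keV = 1.400 × 10⁻¹³ J.
p = √(2mKE) = √(2 × 1.673 × 10⁻²⁷ × 1.400 × 10⁻¹³) = 2.164 × 10⁻²⁰ kg·m/s.
λ = h/p = 6.626 × 10⁻³⁴ / 2.164 × 10⁻²⁰ = 3.06 × 10⁻¹⁴ m = 30.6 fm.

λ = 30.6 fm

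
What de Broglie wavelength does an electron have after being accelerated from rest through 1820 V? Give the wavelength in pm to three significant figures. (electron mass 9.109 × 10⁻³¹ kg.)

λ = 28.7 pm

KE = eV = 1.602 × 10⁻¹⁹ × 1820 = 2.916 × 10⁻¹⁶ J.
p = √(2mKE) = √(2 × 9.109 × 10⁻³¹ × 2.916 × 10⁻¹⁶) = 2.305 × 10⁻²³ kg·m/s.
λ = h/p = 6.626 × 10⁻³⁴ / 2.305 × 10⁻²³ = 2.87 × 10⁻¹¹ m = 28.7 pm.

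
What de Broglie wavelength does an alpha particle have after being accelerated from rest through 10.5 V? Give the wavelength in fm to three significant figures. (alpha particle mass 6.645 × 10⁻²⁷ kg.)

KE = 2eV = 2 × 1.602 × 10⁻¹⁹ × 10.50 = 3.364 × 10⁻¹⁸ J.
p = √(2mKE) = √(2 × 6.645 × 10⁻²⁷ × 3.364 × 10⁻¹⁸) = 2.114 × 10⁻²² kg·m/s.
λ = h/p = 6.626 × 10⁻³⁴ / 2.114 × 10⁻²² = 3.13 × 10⁻¹² m = 3130 fm.

λ = 3130 fm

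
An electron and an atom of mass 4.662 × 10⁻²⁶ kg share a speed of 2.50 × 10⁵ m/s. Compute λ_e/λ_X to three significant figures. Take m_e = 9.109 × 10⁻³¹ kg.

At fixed v, p = mv so λ = h/(mv) ∝ 1/m.
λ_e/λ_X = m_X/m_e = 4.662 × 10⁻²⁶/9.109 × 10⁻³¹ = 5.12 × 10⁴.

λ_e/λ_X = 5.12 × 10⁴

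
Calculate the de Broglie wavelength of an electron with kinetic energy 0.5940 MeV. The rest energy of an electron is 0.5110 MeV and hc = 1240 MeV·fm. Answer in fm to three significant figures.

Total energy E = KE + m₀c² = 0.5940 + 0.5110 = 1.1050 MeV.
(pc)² = E² − (m₀c²)² = (1.1050)² − (0.5110)² = 0.9599 MeV², so pc = 0.9797 MeV.
λ = hc/(pc) = 1240 MeV·fm / 0.9797 MeV = 1270 fm.

λ = 1270 fm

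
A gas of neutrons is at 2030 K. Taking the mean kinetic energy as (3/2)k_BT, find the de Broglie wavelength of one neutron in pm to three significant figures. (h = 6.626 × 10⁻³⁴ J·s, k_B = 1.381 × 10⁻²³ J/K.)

KE = (3/2)k_BT = 1.5 × 1.381 × 10⁻²³ × 2030 = 4.205 × 10⁻²⁰ J.
p = √(2mKE) = √(2 × 1.675 × 10⁻²⁷ × 4.205 × 10⁻²⁰) = 1.187 × 10⁻²³ kg·m/s.
λ = h/p = 5.58 × 10⁻¹¹ m = 55.8 pm.

λ = 55.8 pm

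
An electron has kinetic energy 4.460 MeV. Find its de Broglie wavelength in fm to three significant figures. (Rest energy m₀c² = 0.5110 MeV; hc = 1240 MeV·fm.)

λ = 251 fm

Total energy E = KE + m₀c² = 4.460 + 0.5110 = 4.9710 MeV.
(pc)² = E² − (m₀c²)² = (4.9710)² − (0.5110)² = 24.45 MeV², so pc = 4.945 MeV.
λ = hc/(pc) = 1240 MeV·fm / 4.945 MeV = 251 fm.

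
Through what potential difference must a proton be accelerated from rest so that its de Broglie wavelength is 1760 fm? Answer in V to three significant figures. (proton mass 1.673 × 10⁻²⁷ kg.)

p = h/λ = 6.626 × 10⁻³⁴ / 1.760 × 10⁻¹² = 3.765 × 10⁻²² kg·m/s.
KE = p²/(2m) = 4.236 × 10⁻¹⁷ J.
V = KE/e = 4.236 × 10⁻¹⁷ / (1.602 × 10⁻¹⁹) = 264 V.

V = 264 V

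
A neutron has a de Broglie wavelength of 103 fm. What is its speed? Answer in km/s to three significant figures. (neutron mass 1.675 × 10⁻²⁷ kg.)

p = h/λ = 6.626 × 10⁻³⁴ / 1.030 × 10⁻¹³ = 6.433 × 10⁻²¹ kg·m/s.
v = p/m = 6.433 × 10⁻²¹ / 1.675 × 10⁻²⁷ = 3.84 × 10⁶ m/s = 3840 km/s.

v = 3840 km/s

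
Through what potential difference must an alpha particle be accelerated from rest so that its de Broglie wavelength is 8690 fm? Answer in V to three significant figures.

V = 1.37 V

p = h/λ = 6.626 × 10⁻³⁴ / 8.690 × 10⁻¹² = 7.625 × 10⁻²³ kg·m/s.
KE = p²/(2m) = 4.375 × 10⁻¹⁹ J.
V = KE/2e = 4.375 × 10⁻¹⁹ / (2 × 1.602 × 10⁻¹⁹) = 1.37 V.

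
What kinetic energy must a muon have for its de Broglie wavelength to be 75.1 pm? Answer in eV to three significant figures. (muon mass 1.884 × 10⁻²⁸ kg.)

KE = 1.29 eV

p = h/λ = 6.626 × 10⁻³⁴ / 7.510 × 10⁻¹¹ = 8.823 × 10⁻²⁴ kg·m/s.
KE = p²/(2m) = (8.823 × 10⁻²⁴)² / (2 × 1.884 × 10⁻²⁸) = 2.066 × 10⁻¹⁹ J = 1.29 eV.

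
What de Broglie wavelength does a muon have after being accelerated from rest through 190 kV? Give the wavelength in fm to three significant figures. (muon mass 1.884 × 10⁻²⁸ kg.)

KE = eV = 1.602 × 10⁻¹⁹ × 1.900 × 10⁵ = 3.044 × 10⁻¹⁴ J.
p = √(2mKE) = √(2 × 1.884 × 10⁻²⁸ × 3.044 × 10⁻¹⁴) = 3.387 × 10⁻²¹ kg·m/s.
λ = h/p = 6.626 × 10⁻³⁴ / 3.387 × 10⁻²¹ = 1.96 × 10⁻¹³ m = 196 fm.

λ = 196 fm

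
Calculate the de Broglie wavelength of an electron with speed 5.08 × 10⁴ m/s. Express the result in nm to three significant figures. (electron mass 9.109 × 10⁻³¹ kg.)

λ = 14.3 nm

p = mv = 9.109 × 10⁻³¹ × 5.08 × 10⁴ = 4.627 × 10⁻²⁶ kg·m/s.
λ = h/p = 6.626 × 10⁻³⁴ / 4.627 × 10⁻²⁶ = 1.43 × 10⁻⁸ m = 14.3 nm.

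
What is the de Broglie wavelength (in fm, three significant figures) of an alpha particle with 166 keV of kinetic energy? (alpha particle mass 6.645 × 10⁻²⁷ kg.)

KE = 166 keV = 2.659 × 10⁻¹⁴ J.
p = √(2mKE) = √(2 × 6.645 × 10⁻²⁷ × 2.659 × 10⁻¹⁴) = 1.880 × 10⁻²⁰ kg·m/s.
λ = h/p = 6.626 × 10⁻³⁴ / 1.880 × 10⁻²⁰ = 3.52 × 10⁻¹⁴ m = 35.2 fm.

λ = 35.2 fm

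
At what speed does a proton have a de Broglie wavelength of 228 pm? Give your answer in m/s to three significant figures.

v = 1740 m/s

p = h/λ = 6.626 × 10⁻³⁴ / 2.280 × 10⁻¹⁰ = 2.906 × 10⁻²⁴ kg·m/s.
v = p/m = 2.906 × 10⁻²⁴ / 1.673 × 10⁻²⁷ = 1.74 × 10³ m/s = 1740 m/s.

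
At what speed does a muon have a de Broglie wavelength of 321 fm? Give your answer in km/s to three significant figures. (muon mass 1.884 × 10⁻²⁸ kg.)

p = h/λ = 6.626 × 10⁻³⁴ / 3.210 × 10⁻¹³ = 2.064 × 10⁻²¹ kg·m/s.
v = p/m = 2.064 × 10⁻²¹ / 1.884 × 10⁻²⁸ = 1.10 × 10⁷ m/s = 1.10 × 10⁴ km/s.

v = 1.10 × 10⁴ km/s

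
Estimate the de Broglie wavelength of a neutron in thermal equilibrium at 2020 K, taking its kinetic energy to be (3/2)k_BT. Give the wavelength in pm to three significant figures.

KE = (3/2)k_BT = 1.5 × 1.381 × 10⁻²³ × 2020 = 4.184 × 10⁻²⁰ J.
p = √(2mKE) = √(2 × 1.675 × 10⁻²⁷ × 4.184 × 10⁻²⁰) = 1.184 × 10⁻²³ kg·m/s.
λ = h/p = 5.60 × 10⁻¹¹ m = 56.0 pm.

λ = 56.0 pm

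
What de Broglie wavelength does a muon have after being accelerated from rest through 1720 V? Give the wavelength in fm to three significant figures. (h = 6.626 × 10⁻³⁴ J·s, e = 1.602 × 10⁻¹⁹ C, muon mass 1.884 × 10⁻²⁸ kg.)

KE = eV = 1.602 × 10⁻¹⁹ × 1720 = 2.755 × 10⁻¹⁶ J.
p = √(2mKE) = √(2 × 1.884 × 10⁻²⁸ × 2.755 × 10⁻¹⁶) = 3.222 × 10⁻²² kg·m/s.
λ = h/p = 6.626 × 10⁻³⁴ / 3.222 × 10⁻²² = 2.06 × 10⁻¹² m = 2060 fm.

λ = 2060 fm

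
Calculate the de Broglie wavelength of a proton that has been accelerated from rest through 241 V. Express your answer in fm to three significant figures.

KE = eV = 1.602 × 10⁻¹⁹ × 241.0 = 3.861 × 10⁻¹⁷ J.
p = √(2mKE) = √(2 × 1.673 × 10⁻²⁷ × 3.861 × 10⁻¹⁷) = 3.594 × 10⁻²² kg·m/s.
λ = h/p = 6.626 × 10⁻³⁴ / 3.594 × 10⁻²² = 1.84 × 10⁻¹² m = 1840 fm.

λ = 1840 fm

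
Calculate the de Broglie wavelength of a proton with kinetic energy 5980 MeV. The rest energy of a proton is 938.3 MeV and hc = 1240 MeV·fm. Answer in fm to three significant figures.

Total energy E = KE + m₀c² = 5980 + 938.3 = 6918.3 MeV.
(pc)² = E² − (m₀c²)² = (6918.3)² − (938.3)² = 4.698 × 10⁷ MeV², so pc = 6854 MeV.
λ = hc/(pc) = 1240 MeV·fm / 6854 MeV = 0.181 fm.

λ = 0.181 fm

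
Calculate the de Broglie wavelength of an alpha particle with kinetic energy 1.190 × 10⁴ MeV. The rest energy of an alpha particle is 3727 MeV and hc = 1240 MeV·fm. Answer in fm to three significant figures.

λ = 0.0817 fm

Total energy E = KE + m₀c² = 1.190 × 10⁴ + 3727 = 15627 MeV.
(pc)² = E² − (m₀c²)² = (15627)² − (3727)² = 2.303 × 10⁸ MeV², so pc = 1.518 × 10⁴ MeV.
λ = hc/(pc) = 1240 MeV·fm / 1.518 × 10⁴ MeV = 0.0817 fm.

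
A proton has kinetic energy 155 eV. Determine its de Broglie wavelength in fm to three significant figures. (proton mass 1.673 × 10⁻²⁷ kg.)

KE = 155 eV = 2.483 × 10⁻¹⁷ J.
p = √(2mKE) = √(2 × 1.673 × 10⁻²⁷ × 2.483 × 10⁻¹⁷) = 2.882 × 10⁻²² kg·m/s.
λ = h/p = 6.626 × 10⁻³⁴ / 2.882 × 10⁻²² = 2.30 × 10⁻¹² m = 2300 fm.

λ = 2300 fm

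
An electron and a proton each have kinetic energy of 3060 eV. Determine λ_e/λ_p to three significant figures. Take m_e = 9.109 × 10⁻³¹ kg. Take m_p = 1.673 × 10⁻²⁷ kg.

λ_e/λ_p = 42.9

At fixed KE, p = √(2mKE) so λ = h/p ∝ 1/√m.
λ_e/λ_p = √(m_p/m_e) = √(1.673 × 10⁻²⁷/9.109 × 10⁻³¹) = √(1837) = 42.9.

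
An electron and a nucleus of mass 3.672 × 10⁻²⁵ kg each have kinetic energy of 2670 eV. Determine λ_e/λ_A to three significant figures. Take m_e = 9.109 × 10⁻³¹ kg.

λ_e/λ_A = 635

At fixed KE, p = √(2mKE) so λ = h/p ∝ 1/√m.
λ_e/λ_A = √(m_A/m_e) = √(3.672 × 10⁻²⁵/9.109 × 10⁻³¹) = √(4.031 × 10⁵) = 635.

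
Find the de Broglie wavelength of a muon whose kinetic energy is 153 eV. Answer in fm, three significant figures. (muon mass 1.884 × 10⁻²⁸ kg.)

KE = 153 eV = 2.451 × 10⁻¹⁷ J.
p = √(2mKE) = √(2 × 1.884 × 10⁻²⁸ × 2.451 × 10⁻¹⁷) = 9.610 × 10⁻²³ kg·m/s.
λ = h/p = 6.626 × 10⁻³⁴ / 9.610 × 10⁻²³ = 6.89 × 10⁻¹² m = 6890 fm.

λ = 6890 fm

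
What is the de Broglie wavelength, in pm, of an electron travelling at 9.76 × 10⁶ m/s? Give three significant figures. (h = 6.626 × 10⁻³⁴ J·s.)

p = mv = 9.109 × 10⁻³¹ × 9.76 × 10⁶ = 8.890 × 10⁻²⁴ kg·m/s.
λ = h/p = 6.626 × 10⁻³⁴ / 8.890 × 10⁻²⁴ = 7.45 × 10⁻¹¹ m = 74.5 pm.

λ = 74.5 pm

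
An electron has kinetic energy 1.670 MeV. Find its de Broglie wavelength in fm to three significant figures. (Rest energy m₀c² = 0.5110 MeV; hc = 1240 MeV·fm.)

λ = 585 fm

Total energy E = KE + m₀c² = 1.670 + 0.5110 = 2.1810 MeV.
(pc)² = E² − (m₀c²)² = (2.1810)² − (0.5110)² = 4.496 MeV², so pc = 2.120 MeV.
λ = hc/(pc) = 1240 MeV·fm / 2.120 MeV = 585 fm.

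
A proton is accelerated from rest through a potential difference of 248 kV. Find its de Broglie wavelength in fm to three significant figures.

KE = eV = 1.602 × 10⁻¹⁹ × 2.480 × 10⁵ = 3.973 × 10⁻¹⁴ J.
p = √(2mKE) = √(2 × 1.673 × 10⁻²⁷ × 3.973 × 10⁻¹⁴) = 1.153 × 10⁻²⁰ kg·m/s.
λ = h/p = 6.626 × 10⁻³⁴ / 1.153 × 10⁻²⁰ = 5.75 × 10⁻¹⁴ m = 57.5 fm.

λ = 57.5 fm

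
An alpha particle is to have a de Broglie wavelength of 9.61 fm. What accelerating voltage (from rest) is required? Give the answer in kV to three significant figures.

V = 1120 kV

p = h/λ = 6.626 × 10⁻³⁴ / 9.610 × 10⁻¹⁵ = 6.895 × 10⁻²⁰ kg·m/s.
KE = p²/(2m) = 3.577 × 10⁻¹³ J.
V = KE/2e = 3.577 × 10⁻¹³ / (2 × 1.602 × 10⁻¹⁹) = 1120 kV.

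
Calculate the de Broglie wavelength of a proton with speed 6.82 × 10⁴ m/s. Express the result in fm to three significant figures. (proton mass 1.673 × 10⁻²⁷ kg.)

p = mv = 1.673 × 10⁻²⁷ × 6.82 × 10⁴ = 1.141 × 10⁻²² kg·m/s.
λ = h/p = 6.626 × 10⁻³⁴ / 1.141 × 10⁻²² = 5.81 × 10⁻¹² m = 5810 fm.

λ = 5810 fm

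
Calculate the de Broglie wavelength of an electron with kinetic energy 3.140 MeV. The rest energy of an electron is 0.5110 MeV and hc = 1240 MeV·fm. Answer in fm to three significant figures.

λ = 343 fm

Total energy E = KE + m₀c² = 3.140 + 0.5110 = 3.6510 MeV.
(pc)² = E² − (m₀c²)² = (3.6510)² − (0.5110)² = 13.07 MeV², so pc = 3.615 MeV.
λ = hc/(pc) = 1240 MeV·fm / 3.615 MeV = 343 fm.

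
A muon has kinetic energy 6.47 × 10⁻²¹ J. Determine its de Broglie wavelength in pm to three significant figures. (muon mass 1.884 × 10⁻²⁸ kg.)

p = √(2mKE) = √(2 × 1.884 × 10⁻²⁸ × 6.470 × 10⁻²¹) = 1.561 × 10⁻²⁴ kg·m/s.
λ = h/p = 6.626 × 10⁻³⁴ / 1.561 × 10⁻²⁴ = 4.24 × 10⁻¹⁰ m = 424 pm.

λ = 424 pm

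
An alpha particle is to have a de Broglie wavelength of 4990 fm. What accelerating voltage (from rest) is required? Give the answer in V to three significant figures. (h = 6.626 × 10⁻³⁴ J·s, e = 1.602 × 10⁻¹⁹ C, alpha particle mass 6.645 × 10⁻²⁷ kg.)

V = 4.14 V

p = h/λ = 6.626 × 10⁻³⁴ / 4.990 × 10⁻¹² = 1.328 × 10⁻²² kg·m/s.
KE = p²/(2m) = 1.327 × 10⁻¹⁸ J.
V = KE/2e = 1.327 × 10⁻¹⁸ / (2 × 1.602 × 10⁻¹⁹) = 4.14 V.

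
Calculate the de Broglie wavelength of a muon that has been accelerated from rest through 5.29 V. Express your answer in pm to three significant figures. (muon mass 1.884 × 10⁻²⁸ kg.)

λ = 37.1 pm

KE = eV = 1.602 × 10⁻¹⁹ × 5.290 = 8.475 × 10⁻¹⁹ J.
p = √(2mKE) = √(2 × 1.884 × 10⁻²⁸ × 8.475 × 10⁻¹⁹) = 1.787 × 10⁻²³ kg·m/s.
λ = h/p = 6.626 × 10⁻³⁴ / 1.787 × 10⁻²³ = 3.71 × 10⁻¹¹ m = 37.1 pm.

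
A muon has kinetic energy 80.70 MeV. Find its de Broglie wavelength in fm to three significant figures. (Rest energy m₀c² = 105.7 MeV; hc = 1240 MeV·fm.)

λ = 8.08 fm

Total energy E = KE + m₀c² = 80.70 + 105.7 = 186.40 MeV.
(pc)² = E² − (m₀c²)² = (186.40)² − (105.7)² = 2.357 × 10⁴ MeV², so pc = 153.5 MeV.
λ = hc/(pc) = 1240 MeV·fm / 153.5 MeV = 8.08 fm.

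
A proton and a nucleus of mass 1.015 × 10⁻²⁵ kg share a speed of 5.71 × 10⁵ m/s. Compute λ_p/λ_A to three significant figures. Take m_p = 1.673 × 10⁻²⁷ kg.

λ_p/λ_A = 60.7

At fixed v, p = mv so λ = h/(mv) ∝ 1/m.
λ_p/λ_A = m_A/m_p = 1.015 × 10⁻²⁵/1.673 × 10⁻²⁷ = 60.7.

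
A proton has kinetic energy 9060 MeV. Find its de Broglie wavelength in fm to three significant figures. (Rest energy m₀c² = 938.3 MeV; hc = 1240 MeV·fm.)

Total energy E = KE + m₀c² = 9060 + 938.3 = 9998.3 MeV.
(pc)² = E² − (m₀c²)² = (9998.3)² − (938.3)² = 9.909 × 10⁷ MeV², so pc = 9954 MeV.
λ = hc/(pc) = 1240 MeV·fm / 9954 MeV = 0.125 fm.

λ = 0.125 fm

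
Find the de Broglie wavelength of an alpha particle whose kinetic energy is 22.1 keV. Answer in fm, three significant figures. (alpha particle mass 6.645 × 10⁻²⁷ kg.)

λ = 96.6 fm

KE = 22.1 keV = 3.540 × 10⁻¹⁵ J.
p = √(2mKE) = √(2 × 6.645 × 10⁻²⁷ × 3.540 × 10⁻¹⁵) = 6.859 × 10⁻²¹ kg·m/s.
λ = h/p = 6.626 × 10⁻³⁴ / 6.859 × 10⁻²¹ = 9.66 × 10⁻¹⁴ m = 96.6 fm.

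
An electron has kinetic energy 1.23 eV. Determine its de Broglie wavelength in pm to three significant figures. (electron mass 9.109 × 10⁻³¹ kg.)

λ = 1110 pm

KE = 1.23 eV = 1.970 × 10⁻¹⁹ J.
p = √(2mKE) = √(2 × 9.109 × 10⁻³¹ × 1.970 × 10⁻¹⁹) = 5.991 × 10⁻²⁵ kg·m/s.
λ = h/p = 6.626 × 10⁻³⁴ / 5.991 × 10⁻²⁵ = 1.11 × 10⁻⁹ m = 1110 pm.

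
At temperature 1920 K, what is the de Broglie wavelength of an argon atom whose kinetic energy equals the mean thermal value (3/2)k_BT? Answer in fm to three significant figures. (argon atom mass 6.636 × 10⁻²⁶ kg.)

KE = (3/2)k_BT = 1.5 × 1.381 × 10⁻²³ × 1920 = 3.977 × 10⁻²⁰ J.
p = √(2mKE) = √(2 × 6.636 × 10⁻²⁶ × 3.977 × 10⁻²⁰) = 7.265 × 10⁻²³ kg·m/s.
λ = h/p = 9.12 × 10⁻¹² m = 9120 fm.

λ = 9120 fm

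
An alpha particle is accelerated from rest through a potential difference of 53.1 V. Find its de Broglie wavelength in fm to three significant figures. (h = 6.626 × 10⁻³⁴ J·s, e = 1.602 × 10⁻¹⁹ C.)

λ = 1390 fm

KE = 2eV = 2 × 1.602 × 10⁻¹⁹ × 53.10 = 1.701 × 10⁻¹⁷ J.
p = √(2mKE) = √(2 × 6.645 × 10⁻²⁷ × 1.701 × 10⁻¹⁷) = 4.755 × 10⁻²² kg·m/s.
λ = h/p = 6.626 × 10⁻³⁴ / 4.755 × 10⁻²² = 1.39 × 10⁻¹² m = 1390 fm.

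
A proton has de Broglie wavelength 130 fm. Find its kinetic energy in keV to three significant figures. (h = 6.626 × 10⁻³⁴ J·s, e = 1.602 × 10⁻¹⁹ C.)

KE = 48.5 keV

p = h/λ = 6.626 × 10⁻³⁴ / 1.300 × 10⁻¹³ = 5.097 × 10⁻²¹ kg·m/s.
KE = p²/(2m) = (5.097 × 10⁻²¹)² / (2 × 1.673 × 10⁻²⁷) = 7.764 × 10⁻¹⁵ J = 48.5 keV.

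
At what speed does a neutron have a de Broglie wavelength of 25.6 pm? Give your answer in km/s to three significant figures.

v = 15.5 km/s

p = h/λ = 6.626 × 10⁻³⁴ / 2.560 × 10⁻¹¹ = 2.588 × 10⁻²³ kg·m/s.
v = p/m = 2.588 × 10⁻²³ / 1.675 × 10⁻²⁷ = 1.55 × 10⁴ m/s = 15.5 km/s.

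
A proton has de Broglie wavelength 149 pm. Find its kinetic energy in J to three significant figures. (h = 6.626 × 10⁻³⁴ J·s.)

p = h/λ = 6.626 × 10⁻³⁴ / 1.490 × 10⁻¹⁰ = 4.447 × 10⁻²⁴ kg·m/s.
KE = p²/(2m) = (4.447 × 10⁻²⁴)² / (2 × 1.673 × 10⁻²⁷) = 5.910 × 10⁻²¹ J = 5.91 × 10⁻²¹ J.

KE = 5.91 × 10⁻²¹ J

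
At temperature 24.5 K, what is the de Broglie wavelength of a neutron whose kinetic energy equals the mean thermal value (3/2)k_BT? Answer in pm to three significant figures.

KE = (3/2)k_BT = 1.5 × 1.381 × 10⁻²³ × 24.5 = 5.075 × 10⁻²² J.
p = √(2mKE) = √(2 × 1.675 × 10⁻²⁷ × 5.075 × 10⁻²²) = 1.304 × 10⁻²⁴ kg·m/s.
λ = h/p = 5.08 × 10⁻¹⁰ m = 508 pm.

λ = 508 pm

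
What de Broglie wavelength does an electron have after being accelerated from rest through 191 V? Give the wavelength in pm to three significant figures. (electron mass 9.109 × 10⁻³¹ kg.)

λ = 88.7 pm

KE = eV = 1.602 × 10⁻¹⁹ × 191.0 = 3.060 × 10⁻¹⁷ J.
p = √(2mKE) = √(2 × 9.109 × 10⁻³¹ × 3.060 × 10⁻¹⁷) = 7.466 × 10⁻²⁴ kg·m/s.
λ = h/p = 6.626 × 10⁻³⁴ / 7.466 × 10⁻²⁴ = 8.87 × 10⁻¹¹ m = 88.7 pm.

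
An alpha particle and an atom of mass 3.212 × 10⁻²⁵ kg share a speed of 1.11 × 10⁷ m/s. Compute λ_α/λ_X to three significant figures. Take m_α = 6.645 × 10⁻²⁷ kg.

At fixed v, p = mv so λ = h/(mv) ∝ 1/m.
λ_α/λ_X = m_X/m_α = 3.212 × 10⁻²⁵/6.645 × 10⁻²⁷ = 48.3.

λ_α/λ_X = 48.3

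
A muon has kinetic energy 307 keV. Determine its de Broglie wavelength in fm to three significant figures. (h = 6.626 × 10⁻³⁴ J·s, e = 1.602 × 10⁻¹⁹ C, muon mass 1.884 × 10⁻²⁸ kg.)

λ = 154 fm

KE = 307 keV = 4.918 × 10⁻¹⁴ J.
p = √(2mKE) = √(2 × 1.884 × 10⁻²⁸ × 4.918 × 10⁻¹⁴) = 4.305 × 10⁻²¹ kg·m/s.
λ = h/p = 6.626 × 10⁻³⁴ / 4.305 × 10⁻²¹ = 1.54 × 10⁻¹³ m = 154 fm.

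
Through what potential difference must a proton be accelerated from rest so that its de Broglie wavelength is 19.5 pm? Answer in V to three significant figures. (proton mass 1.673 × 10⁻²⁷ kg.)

p = h/λ = 6.626 × 10⁻³⁴ / 1.950 × 10⁻¹¹ = 3.398 × 10⁻²³ kg·m/s.
KE = p²/(2m) = 3.451 × 10⁻¹⁹ J.
V = KE/e = 3.451 × 10⁻¹⁹ / (1.602 × 10⁻¹⁹) = 2.15 V.

V = 2.15 V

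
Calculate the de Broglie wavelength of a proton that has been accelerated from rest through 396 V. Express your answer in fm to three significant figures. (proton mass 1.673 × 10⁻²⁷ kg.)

λ = 1440 fm

KE = eV = 1.602 × 10⁻¹⁹ × 396.0 = 6.344 × 10⁻¹⁷ J.
p = √(2mKE) = √(2 × 1.673 × 10⁻²⁷ × 6.344 × 10⁻¹⁷) = 4.607 × 10⁻²² kg·m/s.
λ = h/p = 6.626 × 10⁻³⁴ / 4.607 × 10⁻²² = 1.44 × 10⁻¹² m = 1440 fm.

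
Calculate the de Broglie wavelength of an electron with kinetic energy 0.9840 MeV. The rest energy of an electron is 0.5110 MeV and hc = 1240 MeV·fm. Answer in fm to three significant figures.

Total energy E = KE + m₀c² = 0.9840 + 0.5110 = 1.4950 MeV.
(pc)² = E² − (m₀c²)² = (1.4950)² − (0.5110)² = 1.974 MeV², so pc = 1.405 MeV.
λ = hc/(pc) = 1240 MeV·fm / 1.405 MeV = 883 fm.

λ = 883 fm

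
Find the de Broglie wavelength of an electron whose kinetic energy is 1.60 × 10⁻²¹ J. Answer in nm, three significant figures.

λ = 12.3 nm

p = √(2mKE) = √(2 × 9.109 × 10⁻³¹ × 1.600 × 10⁻²¹) = 5.399 × 10⁻²⁶ kg·m/s.
λ = h/p = 6.626 × 10⁻³⁴ / 5.399 × 10⁻²⁶ = 1.23 × 10⁻⁸ m = 12.3 nm.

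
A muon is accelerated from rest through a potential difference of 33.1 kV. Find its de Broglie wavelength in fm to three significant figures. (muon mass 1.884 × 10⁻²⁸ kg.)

KE = eV = 1.602 × 10⁻¹⁹ × 3.310 × 10⁴ = 5.303 × 10⁻¹⁵ J.
p = √(2mKE) = √(2 × 1.884 × 10⁻²⁸ × 5.303 × 10⁻¹⁵) = 1.414 × 10⁻²¹ kg·m/s.
λ = h/p = 6.626 × 10⁻³⁴ / 1.414 × 10⁻²¹ = 4.69 × 10⁻¹³ m = 469 fm.

λ = 469 fm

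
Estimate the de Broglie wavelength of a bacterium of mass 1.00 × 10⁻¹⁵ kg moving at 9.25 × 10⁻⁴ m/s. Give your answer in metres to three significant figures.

λ = 7.16 × 10⁻¹⁶ m

p = mv = 1.00 × 10⁻¹⁵ × 9.25 × 10⁻⁴ = 9.250 × 10⁻¹⁹ kg·m/s.
λ = h/p = 6.626 × 10⁻³⁴ / 9.250 × 10⁻¹⁹ = 7.16 × 10⁻¹⁶ m.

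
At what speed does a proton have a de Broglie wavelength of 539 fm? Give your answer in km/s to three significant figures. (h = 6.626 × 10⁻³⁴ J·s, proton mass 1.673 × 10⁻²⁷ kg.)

v = 735 km/s

p = h/λ = 6.626 × 10⁻³⁴ / 5.390 × 10⁻¹³ = 1.229 × 10⁻²¹ kg·m/s.
v = p/m = 1.229 × 10⁻²¹ / 1.673 × 10⁻²⁷ = 7.35 × 10⁵ m/s = 735 km/s.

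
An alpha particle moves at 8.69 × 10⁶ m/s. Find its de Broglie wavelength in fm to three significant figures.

λ = 11.5 fm

p = mv = 6.645 × 10⁻²⁷ × 8.69 × 10⁶ = 5.775 × 10⁻²⁰ kg·m/s.
λ = h/p = 6.626 × 10⁻³⁴ / 5.775 × 10⁻²⁰ = 1.15 × 10⁻¹⁴ m = 11.5 fm.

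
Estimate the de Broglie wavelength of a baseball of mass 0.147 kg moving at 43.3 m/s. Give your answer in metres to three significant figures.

p = mv = 0.147 × 43.3 = 6.365 kg·m/s.
λ = h/p = 6.626 × 10⁻³⁴ / 6.365 = 1.04 × 10⁻³⁴ m.

λ = 1.04 × 10⁻³⁴ m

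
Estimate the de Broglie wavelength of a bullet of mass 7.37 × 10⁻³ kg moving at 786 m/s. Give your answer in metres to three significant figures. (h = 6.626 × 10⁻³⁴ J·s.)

p = mv = 7.37 × 10⁻³ × 786 = 5.793 kg·m/s.
λ = h/p = 6.626 × 10⁻³⁴ / 5.793 = 1.14 × 10⁻³⁴ m.

λ = 1.14 × 10⁻³⁴ m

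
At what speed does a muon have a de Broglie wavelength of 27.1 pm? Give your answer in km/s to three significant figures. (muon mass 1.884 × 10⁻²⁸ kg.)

v = 130 km/s

p = h/λ = 6.626 × 10⁻³⁴ / 2.710 × 10⁻¹¹ = 2.445 × 10⁻²³ kg·m/s.
v = p/m = 2.445 × 10⁻²³ / 1.884 × 10⁻²⁸ = 1.30 × 10⁵ m/s = 130 km/s.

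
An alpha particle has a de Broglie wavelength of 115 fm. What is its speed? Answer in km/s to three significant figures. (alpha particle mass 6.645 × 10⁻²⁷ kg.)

v = 867 km/s

p = h/λ = 6.626 × 10⁻³⁴ / 1.150 × 10⁻¹³ = 5.762 × 10⁻²¹ kg·m/s.
v = p/m = 5.762 × 10⁻²¹ / 6.645 × 10⁻²⁷ = 8.67 × 10⁵ m/s = 867 km/s.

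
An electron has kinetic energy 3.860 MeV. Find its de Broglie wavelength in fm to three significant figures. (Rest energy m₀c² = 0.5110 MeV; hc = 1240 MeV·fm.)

λ = 286 fm

Total energy E = KE + m₀c² = 3.860 + 0.5110 = 4.3710 MeV.
(pc)² = E² − (m₀c²)² = (4.3710)² − (0.5110)² = 18.84 MeV², so pc = 4.341 MeV.
λ = hc/(pc) = 1240 MeV·fm / 4.341 MeV = 286 fm.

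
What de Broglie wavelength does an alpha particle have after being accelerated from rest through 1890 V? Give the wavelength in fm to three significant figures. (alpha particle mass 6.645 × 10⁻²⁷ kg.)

λ = 234 fm

KE = 2eV = 2 × 1.602 × 10⁻¹⁹ × 1890 = 6.056 × 10⁻¹⁶ J.
p = √(2mKE) = √(2 × 6.645 × 10⁻²⁷ × 6.056 × 10⁻¹⁶) = 2.837 × 10⁻²¹ kg·m/s.
λ = h/p = 6.626 × 10⁻³⁴ / 2.837 × 10⁻²¹ = 2.34 × 10⁻¹³ m = 234 fm.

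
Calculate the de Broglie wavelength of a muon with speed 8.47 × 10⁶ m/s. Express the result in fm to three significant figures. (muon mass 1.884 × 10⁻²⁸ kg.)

λ = 415 fm

p = mv = 1.884 × 10⁻²⁸ × 8.47 × 10⁶ = 1.596 × 10⁻²¹ kg·m/s.
λ = h/p = 6.626 × 10⁻³⁴ / 1.596 × 10⁻²¹ = 4.15 × 10⁻¹³ m = 415 fm.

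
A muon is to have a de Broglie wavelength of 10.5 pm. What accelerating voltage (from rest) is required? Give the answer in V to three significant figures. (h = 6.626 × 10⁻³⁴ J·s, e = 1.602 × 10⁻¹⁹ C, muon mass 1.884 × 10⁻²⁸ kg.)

p = h/λ = 6.626 × 10⁻³⁴ / 1.050 × 10⁻¹¹ = 6.310 × 10⁻²³ kg·m/s.
KE = p²/(2m) = 1.057 × 10⁻¹⁷ J.
V = KE/e = 1.057 × 10⁻¹⁷ / (1.602 × 10⁻¹⁹) = 66.0 V.

V = 66.0 V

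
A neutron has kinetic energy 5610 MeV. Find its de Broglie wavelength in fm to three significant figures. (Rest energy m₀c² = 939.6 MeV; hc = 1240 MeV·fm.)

λ = 0.191 fm

Total energy E = KE + m₀c² = 5610 + 939.6 = 6549.6 MeV.
(pc)² = E² − (m₀c²)² = (6549.6)² − (939.6)² = 4.201 × 10⁷ MeV², so pc = 6482 MeV.
λ = hc/(pc) = 1240 MeV·fm / 6482 MeV = 0.191 fm.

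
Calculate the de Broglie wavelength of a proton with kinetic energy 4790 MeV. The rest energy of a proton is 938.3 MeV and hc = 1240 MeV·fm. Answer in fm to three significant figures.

Total energy E = KE + m₀c² = 4790 + 938.3 = 5728.3 MeV.
(pc)² = E² − (m₀c²)² = (5728.3)² − (938.3)² = 3.193 × 10⁷ MeV², so pc = 5651 MeV.
λ = hc/(pc) = 1240 MeV·fm / 5651 MeV = 0.219 fm.

λ = 0.219 fm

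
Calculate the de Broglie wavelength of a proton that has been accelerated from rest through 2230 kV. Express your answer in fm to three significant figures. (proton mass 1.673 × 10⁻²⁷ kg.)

λ = 19.2 fm

KE = eV = 1.602 × 10⁻¹⁹ × 2.230 × 10⁶ = 3.572 × 10⁻¹³ J.
p = √(2mKE) = √(2 × 1.673 × 10⁻²⁷ × 3.572 × 10⁻¹³) = 3.457 × 10⁻²⁰ kg·m/s.
λ = h/p = 6.626 × 10⁻³⁴ / 3.457 × 10⁻²⁰ = 1.92 × 10⁻¹⁴ m = 19.2 fm.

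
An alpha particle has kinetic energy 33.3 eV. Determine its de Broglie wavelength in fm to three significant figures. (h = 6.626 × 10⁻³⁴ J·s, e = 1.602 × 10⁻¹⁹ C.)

KE = 33.3 eV = 5.335 × 10⁻¹⁸ J.
p = √(2mKE) = √(2 × 6.645 × 10⁻²⁷ × 5.335 × 10⁻¹⁸) = 2.663 × 10⁻²² kg·m/s.
λ = h/p = 6.626 × 10⁻³⁴ / 2.663 × 10⁻²² = 2.49 × 10⁻¹² m = 2490 fm.

λ = 2490 fm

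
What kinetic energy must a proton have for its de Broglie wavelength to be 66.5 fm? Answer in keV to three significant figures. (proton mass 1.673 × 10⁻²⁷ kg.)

p = h/λ = 6.626 × 10⁻³⁴ / 6.650 × 10⁻¹⁴ = 9.964 × 10⁻²¹ kg·m/s.
KE = p²/(2m) = (9.964 × 10⁻²¹)² / (2 × 1.673 × 10⁻²⁷) = 2.967 × 10⁻¹⁴ J = 185 keV.

KE = 185 keV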